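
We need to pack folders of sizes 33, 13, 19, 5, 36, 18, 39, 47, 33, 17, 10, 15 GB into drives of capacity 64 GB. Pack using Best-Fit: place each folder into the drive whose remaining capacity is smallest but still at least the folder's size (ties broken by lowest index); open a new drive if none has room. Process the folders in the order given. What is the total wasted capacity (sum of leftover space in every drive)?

Put 33 GB in drive 1; 31 GB remain.
Put 13 GB in drive 1; 18 GB remain.
Put 19 GB in drive 2; 45 GB remain.
Put 5 GB in drive 1; 13 GB remain.
Put 36 GB in drive 2; 9 GB remain.
Put 18 GB in drive 3; 46 GB remain.
Put 39 GB in drive 3; 7 GB remain.
Put 47 GB in drive 4; 17 GB remain.
Put 33 GB in drive 5; 31 GB remain.
Put 17 GB in drive 4; 0 GB remain.
Put 10 GB in drive 1; 3 GB remain.
Put 15 GB in drive 5; 16 GB remain.
5 drives × 64 GB = 320 GB; used 285 GB; unused 35 GB.

35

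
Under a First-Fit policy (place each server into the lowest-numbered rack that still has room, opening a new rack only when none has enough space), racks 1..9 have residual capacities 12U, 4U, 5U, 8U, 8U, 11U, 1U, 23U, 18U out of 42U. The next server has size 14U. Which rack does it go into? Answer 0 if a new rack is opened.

8

Racks with room: rack 8 (23U), rack 9 (18U).
The first with room is rack 8.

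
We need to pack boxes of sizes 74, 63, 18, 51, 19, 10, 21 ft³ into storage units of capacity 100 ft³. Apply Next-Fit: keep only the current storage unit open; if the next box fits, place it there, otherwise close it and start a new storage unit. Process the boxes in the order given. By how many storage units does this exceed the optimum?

Next-Fit: [74] [63,18] [51,19,10] [21] → 4 storage units.
Total size 256 ft³; any packing needs at least ⌈256/100⌉ = 3 storage units.
An optimal packing achieves that bound: [74,21] [63,19,18] [51,10] → 3 storage units.
Excess: 4 − 3 = 1.

1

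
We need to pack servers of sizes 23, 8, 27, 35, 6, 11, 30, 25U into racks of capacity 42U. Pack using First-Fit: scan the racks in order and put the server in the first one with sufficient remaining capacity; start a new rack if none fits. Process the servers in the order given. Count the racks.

23U → rack 1 (remaining 19U)
8U → rack 1 (remaining 11U)
27U → rack 2 (remaining 15U)
35U → rack 3 (remaining 7U)
6U → rack 1 (remaining 5U)
11U → rack 2 (remaining 4U)
30U → rack 4 (remaining 12U)
25U → rack 5 (remaining 17U)
Final racks: [23,8,6] [27,11] [35] [30] [25].

5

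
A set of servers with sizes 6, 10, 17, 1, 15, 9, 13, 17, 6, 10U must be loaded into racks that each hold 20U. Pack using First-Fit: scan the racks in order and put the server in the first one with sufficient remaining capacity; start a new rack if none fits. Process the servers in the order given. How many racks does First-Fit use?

7 racks

Put 6U in rack 1; 14U remain.
Put 10U in rack 1; 4U remain.
Put 17U in rack 2; 3U remain.
Put 1U in rack 1; 3U remain.
Put 15U in rack 3; 5U remain.
Put 9U in rack 4; 11U remain.
Put 13U in rack 5; 7U remain.
Put 17U in rack 6; 3U remain.
Put 6U in rack 4; 5U remain.
Put 10U in rack 7; 10U remain.
Final racks: [6,10,1] [17] [15] [9,6] [13] [17] [10].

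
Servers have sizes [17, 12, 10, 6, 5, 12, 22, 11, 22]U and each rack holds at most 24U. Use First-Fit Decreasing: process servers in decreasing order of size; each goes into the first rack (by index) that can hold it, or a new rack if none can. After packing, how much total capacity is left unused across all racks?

27

Sorted descending: 22, 22, 17, 12, 12, 11, 10, 6, 5.
rack 1: place 22U, 2U left
rack 2: place 22U, 2U left
rack 3: place 17U, 7U left
rack 4: place 12U, 12U left
rack 4: place 12U, 0U left
rack 5: place 11U, 13U left
rack 5: place 10U, 3U left
rack 3: place 6U, 1U left
rack 6: place 5U, 19U left
6 racks × 24U = 144U; used 117U; unused 27U.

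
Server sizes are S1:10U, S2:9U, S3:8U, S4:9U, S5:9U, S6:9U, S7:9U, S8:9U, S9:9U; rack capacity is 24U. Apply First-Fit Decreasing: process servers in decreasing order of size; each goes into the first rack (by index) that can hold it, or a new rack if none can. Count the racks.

Sorted descending: 10, 9, 9, 9, 9, 9, 9, 9, 8.
rack 1: place 10U, 14U left
rack 1: place 9U, 5U left
rack 2: place 9U, 15U left
rack 2: place 9U, 6U left
rack 3: place 9U, 15U left
rack 3: place 9U, 6U left
rack 4: place 9U, 15U left
rack 4: place 9U, 6U left
rack 5: place 8U, 16U left

5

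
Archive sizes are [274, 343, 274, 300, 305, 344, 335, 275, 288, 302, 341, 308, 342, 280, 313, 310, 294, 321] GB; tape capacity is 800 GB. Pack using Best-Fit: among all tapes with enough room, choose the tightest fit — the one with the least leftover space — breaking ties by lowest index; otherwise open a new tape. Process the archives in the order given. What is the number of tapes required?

9 tapes

tape 1: place 274 GB, 526 GB left
tape 1: place 343 GB, 183 GB left
tape 2: place 274 GB, 526 GB left
tape 2: place 300 GB, 226 GB left
tape 3: place 305 GB, 495 GB left
tape 3: place 344 GB, 151 GB left
tape 4: place 335 GB, 465 GB left
tape 4: place 275 GB, 190 GB left
tape 5: place 288 GB, 512 GB left
tape 5: place 302 GB, 210 GB left
tape 6: place 341 GB, 459 GB left
tape 6: place 308 GB, 151 GB left
tape 7: place 342 GB, 458 GB left
tape 7: place 280 GB, 178 GB left
tape 8: place 313 GB, 487 GB left
tape 8: place 310 GB, 177 GB left
tape 9: place 294 GB, 506 GB left
tape 9: place 321 GB, 185 GB left
Final tapes: [274,343] [274,300] [305,344] [335,275] [288,302] [341,308] [342,280] [313,310] [294,321].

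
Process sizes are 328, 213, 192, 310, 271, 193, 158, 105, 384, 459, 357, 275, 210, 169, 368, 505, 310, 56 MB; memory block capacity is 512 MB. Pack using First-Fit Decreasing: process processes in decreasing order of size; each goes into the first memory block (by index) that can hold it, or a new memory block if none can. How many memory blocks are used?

11 memory blocks

Sorted descending: 505, 459, 384, 368, 357, 328, 310, 310, 275, 271, 213, 210, 193, 192, 169, 158, 105, 56.
Put 505 MB in memory block 1; 7 MB remain.
Put 459 MB in memory block 2; 53 MB remain.
Put 384 MB in memory block 3; 128 MB remain.
Put 368 MB in memory block 4; 144 MB remain.
Put 357 MB in memory block 5; 155 MB remain.
Put 328 MB in memory block 6; 184 MB remain.
Put 310 MB in memory block 7; 202 MB remain.
Put 310 MB in memory block 8; 202 MB remain.
Put 275 MB in memory block 9; 237 MB remain.
Put 271 MB in memory block 10; 241 MB remain.
Put 213 MB in memory block 9; 24 MB remain.
Put 210 MB in memory block 10; 31 MB remain.
Put 193 MB in memory block 7; 9 MB remain.
Put 192 MB in memory block 8; 10 MB remain.
Put 169 MB in memory block 6; 15 MB remain.
Put 158 MB in memory block 11; 354 MB remain.
Put 105 MB in memory block 3; 23 MB remain.
Put 56 MB in memory block 4; 88 MB remain.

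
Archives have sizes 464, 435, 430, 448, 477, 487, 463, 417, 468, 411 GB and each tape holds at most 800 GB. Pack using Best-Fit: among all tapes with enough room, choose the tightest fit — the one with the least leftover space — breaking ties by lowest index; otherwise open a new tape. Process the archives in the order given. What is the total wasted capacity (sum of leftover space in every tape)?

464 GB → tape 1 (remaining 336 GB)
435 GB → tape 2 (remaining 365 GB)
430 GB → tape 3 (remaining 370 GB)
448 GB → tape 4 (remaining 352 GB)
477 GB → tape 5 (remaining 323 GB)
487 GB → tape 6 (remaining 313 GB)
463 GB → tape 7 (remaining 337 GB)
417 GB → tape 8 (remaining 383 GB)
468 GB → tape 9 (remaining 332 GB)
411 GB → tape 10 (remaining 389 GB)
10 tapes × 800 GB = 8000 GB; used 4500 GB; unused 3500 GB.

3500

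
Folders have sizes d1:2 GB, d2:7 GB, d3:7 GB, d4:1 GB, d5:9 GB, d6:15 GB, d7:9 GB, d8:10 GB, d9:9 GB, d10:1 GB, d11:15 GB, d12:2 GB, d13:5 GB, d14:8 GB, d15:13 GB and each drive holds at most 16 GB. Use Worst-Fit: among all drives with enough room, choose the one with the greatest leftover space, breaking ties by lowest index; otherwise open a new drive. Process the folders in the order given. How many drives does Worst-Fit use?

Put d1 (2 GB) in drive 1; 14 GB remain.
Put d2 (7 GB) in drive 1; 7 GB remain.
Put d3 (7 GB) in drive 1; 0 GB remain.
Put d4 (1 GB) in drive 2; 15 GB remain.
Put d5 (9 GB) in drive 2; 6 GB remain.
Put d6 (15 GB) in drive 3; 1 GB remain.
Put d7 (9 GB) in drive 4; 7 GB remain.
Put d8 (10 GB) in drive 5; 6 GB remain.
Put d9 (9 GB) in drive 6; 7 GB remain.
Put d10 (1 GB) in drive 4; 6 GB remain.
Put d11 (15 GB) in drive 7; 1 GB remain.
Put d12 (2 GB) in drive 6; 5 GB remain.
Put d13 (5 GB) in drive 2; 1 GB remain.
Put d14 (8 GB) in drive 8; 8 GB remain.
Put d15 (13 GB) in drive 9; 3 GB remain.

9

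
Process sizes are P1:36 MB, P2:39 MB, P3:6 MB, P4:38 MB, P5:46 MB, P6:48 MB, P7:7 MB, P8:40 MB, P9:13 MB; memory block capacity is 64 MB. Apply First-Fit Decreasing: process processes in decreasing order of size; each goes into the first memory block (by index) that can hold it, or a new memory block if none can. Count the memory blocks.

Sorted descending: 48, 46, 40, 39, 38, 36, 13, 7, 6.
48 MB → memory block 1 (remaining 16 MB)
46 MB → memory block 2 (remaining 18 MB)
40 MB → memory block 3 (remaining 24 MB)
39 MB → memory block 4 (remaining 25 MB)
38 MB → memory block 5 (remaining 26 MB)
36 MB → memory block 6 (remaining 28 MB)
13 MB → memory block 1 (remaining 3 MB)
7 MB → memory block 2 (remaining 11 MB)
6 MB → memory block 2 (remaining 5 MB)
Final memory blocks: [48,13] [46,7,6] [40] [39] [38] [36].

6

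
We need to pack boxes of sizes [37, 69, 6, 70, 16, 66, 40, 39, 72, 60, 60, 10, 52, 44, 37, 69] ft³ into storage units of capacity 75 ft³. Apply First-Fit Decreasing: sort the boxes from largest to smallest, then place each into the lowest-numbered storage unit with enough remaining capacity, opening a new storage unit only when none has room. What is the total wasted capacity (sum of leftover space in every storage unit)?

153

Sorted descending: 72, 70, 69, 69, 66, 60, 60, 52, 44, 40, 39, 37, 37, 16, 10, 6.
Put 72 ft³ in storage unit 1; 3 ft³ remain.
Put 70 ft³ in storage unit 2; 5 ft³ remain.
Put 69 ft³ in storage unit 3; 6 ft³ remain.
Put 69 ft³ in storage unit 4; 6 ft³ remain.
Put 66 ft³ in storage unit 5; 9 ft³ remain.
Put 60 ft³ in storage unit 6; 15 ft³ remain.
Put 60 ft³ in storage unit 7; 15 ft³ remain.
Put 52 ft³ in storage unit 8; 23 ft³ remain.
Put 44 ft³ in storage unit 9; 31 ft³ remain.
Put 40 ft³ in storage unit 10; 35 ft³ remain.
Put 39 ft³ in storage unit 11; 36 ft³ remain.
Put 37 ft³ in storage unit 12; 38 ft³ remain.
Put 37 ft³ in storage unit 12; 1 ft³ remain.
Put 16 ft³ in storage unit 8; 7 ft³ remain.
Put 10 ft³ in storage unit 6; 5 ft³ remain.
Put 6 ft³ in storage unit 3; 0 ft³ remain.
12 storage units × 75 ft³ = 900 ft³; used 747 ft³; unused 153 ft³.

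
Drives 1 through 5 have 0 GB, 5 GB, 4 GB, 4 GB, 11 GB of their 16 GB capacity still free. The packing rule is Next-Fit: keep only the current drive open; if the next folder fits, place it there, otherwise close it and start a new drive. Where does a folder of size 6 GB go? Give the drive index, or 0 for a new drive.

Next-Fit only looks at drive 5, which has 11 GB free.
6 GB fits there.

5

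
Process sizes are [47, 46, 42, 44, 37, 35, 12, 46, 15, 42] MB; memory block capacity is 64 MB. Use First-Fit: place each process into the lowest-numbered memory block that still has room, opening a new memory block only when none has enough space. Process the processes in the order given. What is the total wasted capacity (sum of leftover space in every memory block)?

Put 47 MB in memory block 1; 17 MB remain.
Put 46 MB in memory block 2; 18 MB remain.
Put 42 MB in memory block 3; 22 MB remain.
Put 44 MB in memory block 4; 20 MB remain.
Put 37 MB in memory block 5; 27 MB remain.
Put 35 MB in memory block 6; 29 MB remain.
Put 12 MB in memory block 1; 5 MB remain.
Put 46 MB in memory block 7; 18 MB remain.
Put 15 MB in memory block 2; 3 MB remain.
Put 42 MB in memory block 8; 22 MB remain.
8 memory blocks × 64 MB = 512 MB; used 366 MB; unused 146 MB.

146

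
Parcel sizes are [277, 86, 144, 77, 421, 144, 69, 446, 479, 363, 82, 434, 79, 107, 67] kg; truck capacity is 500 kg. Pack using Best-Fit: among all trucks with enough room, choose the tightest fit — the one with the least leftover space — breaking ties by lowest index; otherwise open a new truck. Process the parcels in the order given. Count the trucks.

Put 277 kg in truck 1; 223 kg remain.
Put 86 kg in truck 1; 137 kg remain.
Put 144 kg in truck 2; 356 kg remain.
Put 77 kg in truck 1; 60 kg remain.
Put 421 kg in truck 3; 79 kg remain.
Put 144 kg in truck 2; 212 kg remain.
Put 69 kg in truck 3; 10 kg remain.
Put 446 kg in truck 4; 54 kg remain.
Put 479 kg in truck 5; 21 kg remain.
Put 363 kg in truck 6; 137 kg remain.
Put 82 kg in truck 6; 55 kg remain.
Put 434 kg in truck 7; 66 kg remain.
Put 79 kg in truck 2; 133 kg remain.
Put 107 kg in truck 2; 26 kg remain.
Put 67 kg in truck 8; 433 kg remain.

8 trucks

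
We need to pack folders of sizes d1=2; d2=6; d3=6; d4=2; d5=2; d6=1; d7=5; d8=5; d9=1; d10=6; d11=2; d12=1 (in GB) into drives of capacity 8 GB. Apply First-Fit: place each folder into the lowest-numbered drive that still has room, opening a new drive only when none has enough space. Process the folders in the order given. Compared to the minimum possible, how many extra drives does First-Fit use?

First-Fit: [2,6] [6,2] [2,1,5] [5,1,2] [6,1] → 5 drives.
Total size 39 GB; any packing needs at least ⌈39/8⌉ = 5 drives.
So 5 is already optimal.

0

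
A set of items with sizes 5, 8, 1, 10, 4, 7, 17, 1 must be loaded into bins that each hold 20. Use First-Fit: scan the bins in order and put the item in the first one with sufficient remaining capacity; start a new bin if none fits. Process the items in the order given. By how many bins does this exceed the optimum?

First-Fit: [5,8,1,4,1] [10,7] [17] → 3 bins.
Total size 53; any packing needs at least ⌈53/20⌉ = 3 bins.
So 3 is already optimal.

0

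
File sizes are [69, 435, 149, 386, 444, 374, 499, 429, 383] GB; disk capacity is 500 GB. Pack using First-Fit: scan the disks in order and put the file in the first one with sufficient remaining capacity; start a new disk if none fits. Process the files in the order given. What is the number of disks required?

69 GB → disk 1 (remaining 431 GB)
435 GB → disk 2 (remaining 65 GB)
149 GB → disk 1 (remaining 282 GB)
386 GB → disk 3 (remaining 114 GB)
444 GB → disk 4 (remaining 56 GB)
374 GB → disk 5 (remaining 126 GB)
499 GB → disk 6 (remaining 1 GB)
429 GB → disk 7 (remaining 71 GB)
383 GB → disk 8 (remaining 117 GB)

8 disks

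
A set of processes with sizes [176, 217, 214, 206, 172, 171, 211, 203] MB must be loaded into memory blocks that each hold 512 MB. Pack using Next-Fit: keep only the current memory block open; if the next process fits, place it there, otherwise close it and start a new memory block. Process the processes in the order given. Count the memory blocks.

memory block 1: place 176 MB, 336 MB left
memory block 1: place 217 MB, 119 MB left
memory block 2: place 214 MB, 298 MB left
memory block 2: place 206 MB, 92 MB left
memory block 3: place 172 MB, 340 MB left
memory block 3: place 171 MB, 169 MB left
memory block 4: place 211 MB, 301 MB left
memory block 4: place 203 MB, 98 MB left
Final memory blocks: [176,217] [214,206] [172,171] [211,203].

4 memory blocks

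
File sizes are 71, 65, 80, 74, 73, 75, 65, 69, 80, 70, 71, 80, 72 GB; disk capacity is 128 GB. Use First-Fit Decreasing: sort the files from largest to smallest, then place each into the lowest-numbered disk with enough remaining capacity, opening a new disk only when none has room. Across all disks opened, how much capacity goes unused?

719

Sorted descending: 80, 80, 80, 75, 74, 73, 72, 71, 71, 70, 69, 65, 65.
Put 80 GB in disk 1; 48 GB remain.
Put 80 GB in disk 2; 48 GB remain.
Put 80 GB in disk 3; 48 GB remain.
Put 75 GB in disk 4; 53 GB remain.
Put 74 GB in disk 5; 54 GB remain.
Put 73 GB in disk 6; 55 GB remain.
Put 72 GB in disk 7; 56 GB remain.
Put 71 GB in disk 8; 57 GB remain.
Put 71 GB in disk 9; 57 GB remain.
Put 70 GB in disk 10; 58 GB remain.
Put 69 GB in disk 11; 59 GB remain.
Put 65 GB in disk 12; 63 GB remain.
Put 65 GB in disk 13; 63 GB remain.
13 disks × 128 GB = 1664 GB; used 945 GB; unused 719 GB.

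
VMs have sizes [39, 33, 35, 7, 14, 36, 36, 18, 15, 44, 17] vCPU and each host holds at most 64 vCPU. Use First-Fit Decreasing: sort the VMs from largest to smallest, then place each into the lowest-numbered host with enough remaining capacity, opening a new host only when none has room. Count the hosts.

6 hosts

Sorted descending: 44, 39, 36, 36, 35, 33, 18, 17, 15, 14, 7.
host 1: place 44 vCPU, 20 vCPU left
host 2: place 39 vCPU, 25 vCPU left
host 3: place 36 vCPU, 28 vCPU left
host 4: place 36 vCPU, 28 vCPU left
host 5: place 35 vCPU, 29 vCPU left
host 6: place 33 vCPU, 31 vCPU left
host 1: place 18 vCPU, 2 vCPU left
host 2: place 17 vCPU, 8 vCPU left
host 3: place 15 vCPU, 13 vCPU left
host 4: place 14 vCPU, 14 vCPU left
host 2: place 7 vCPU, 1 vCPU left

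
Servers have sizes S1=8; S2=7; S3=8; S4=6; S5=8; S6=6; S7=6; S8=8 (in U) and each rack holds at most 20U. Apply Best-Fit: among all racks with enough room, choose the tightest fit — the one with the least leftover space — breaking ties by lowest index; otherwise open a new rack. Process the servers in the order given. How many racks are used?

S1 (8U) → rack 1 (remaining 12U)
S2 (7U) → rack 1 (remaining 5U)
S3 (8U) → rack 2 (remaining 12U)
S4 (6U) → rack 2 (remaining 6U)
S5 (8U) → rack 3 (remaining 12U)
S6 (6U) → rack 2 (remaining 0U)
S7 (6U) → rack 3 (remaining 6U)
S8 (8U) → rack 4 (remaining 12U)
Final racks: [8,7] [8,6,6] [8,6] [8].

4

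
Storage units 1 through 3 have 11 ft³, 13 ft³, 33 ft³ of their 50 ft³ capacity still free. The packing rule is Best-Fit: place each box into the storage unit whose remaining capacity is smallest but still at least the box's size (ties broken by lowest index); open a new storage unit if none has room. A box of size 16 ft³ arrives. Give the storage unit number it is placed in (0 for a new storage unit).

3

Storage units with room: storage unit 3 (33 ft³).
Tightest fit is storage unit 3 with 33 ft³ free.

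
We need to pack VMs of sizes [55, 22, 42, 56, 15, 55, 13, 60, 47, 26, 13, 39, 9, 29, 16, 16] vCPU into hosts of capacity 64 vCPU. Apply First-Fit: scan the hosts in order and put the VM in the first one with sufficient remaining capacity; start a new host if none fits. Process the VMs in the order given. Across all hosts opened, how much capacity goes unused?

63

host 1: place 55 vCPU, 9 vCPU left
host 2: place 22 vCPU, 42 vCPU left
host 2: place 42 vCPU, 0 vCPU left
host 3: place 56 vCPU, 8 vCPU left
host 4: place 15 vCPU, 49 vCPU left
host 5: place 55 vCPU, 9 vCPU left
host 4: place 13 vCPU, 36 vCPU left
host 6: place 60 vCPU, 4 vCPU left
host 7: place 47 vCPU, 17 vCPU left
host 4: place 26 vCPU, 10 vCPU left
host 7: place 13 vCPU, 4 vCPU left
host 8: place 39 vCPU, 25 vCPU left
host 1: place 9 vCPU, 0 vCPU left
host 9: place 29 vCPU, 35 vCPU left
host 8: place 16 vCPU, 9 vCPU left
host 9: place 16 vCPU, 19 vCPU left
9 hosts × 64 vCPU = 576 vCPU; used 513 vCPU; unused 63 vCPU.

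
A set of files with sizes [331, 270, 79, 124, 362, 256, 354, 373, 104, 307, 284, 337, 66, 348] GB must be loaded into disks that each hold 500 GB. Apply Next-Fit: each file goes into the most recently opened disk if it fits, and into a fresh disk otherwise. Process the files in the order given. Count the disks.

331 GB → disk 1 (remaining 169 GB)
270 GB → disk 2 (remaining 230 GB)
79 GB → disk 2 (remaining 151 GB)
124 GB → disk 2 (remaining 27 GB)
362 GB → disk 3 (remaining 138 GB)
256 GB → disk 4 (remaining 244 GB)
354 GB → disk 5 (remaining 146 GB)
373 GB → disk 6 (remaining 127 GB)
104 GB → disk 6 (remaining 23 GB)
307 GB → disk 7 (remaining 193 GB)
284 GB → disk 8 (remaining 216 GB)
337 GB → disk 9 (remaining 163 GB)
66 GB → disk 9 (remaining 97 GB)
348 GB → disk 10 (remaining 152 GB)
Final disks: [331] [270,79,124] [362] [256] [354] [373,104] [307] [284] [337,66] [348].

10 disks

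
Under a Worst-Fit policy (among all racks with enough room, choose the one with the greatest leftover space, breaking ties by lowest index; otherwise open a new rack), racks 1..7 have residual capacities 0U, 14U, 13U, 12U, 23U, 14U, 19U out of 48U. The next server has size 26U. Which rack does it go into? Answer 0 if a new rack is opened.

No rack has ≥ 26U free, so a new rack is opened.

0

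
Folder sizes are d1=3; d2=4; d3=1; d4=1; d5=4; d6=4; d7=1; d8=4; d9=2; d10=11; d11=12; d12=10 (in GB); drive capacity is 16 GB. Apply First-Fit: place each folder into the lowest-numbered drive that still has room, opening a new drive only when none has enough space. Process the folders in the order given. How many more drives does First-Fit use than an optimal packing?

First-Fit: [3,4,1,1,4,1,2] [4,4] [11] [12] [10] → 5 drives.
Total size 57 GB; any packing needs at least ⌈57/16⌉ = 4 drives.
An optimal packing achieves that bound: [12,4] [11,4,1] [10,4,2] [4,3,1,1] → 4 drives.
Excess: 5 − 4 = 1.

1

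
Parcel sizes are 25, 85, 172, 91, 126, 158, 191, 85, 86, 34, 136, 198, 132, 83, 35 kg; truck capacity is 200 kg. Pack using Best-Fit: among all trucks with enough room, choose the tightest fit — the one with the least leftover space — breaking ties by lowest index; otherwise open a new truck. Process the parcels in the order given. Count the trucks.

25 kg → truck 1 (remaining 175 kg)
85 kg → truck 1 (remaining 90 kg)
172 kg → truck 2 (remaining 28 kg)
91 kg → truck 3 (remaining 109 kg)
126 kg → truck 4 (remaining 74 kg)
158 kg → truck 5 (remaining 42 kg)
191 kg → truck 6 (remaining 9 kg)
85 kg → truck 1 (remaining 5 kg)
86 kg → truck 3 (remaining 23 kg)
34 kg → truck 5 (remaining 8 kg)
136 kg → truck 7 (remaining 64 kg)
198 kg → truck 8 (remaining 2 kg)
132 kg → truck 9 (remaining 68 kg)
83 kg → truck 10 (remaining 117 kg)
35 kg → truck 7 (remaining 29 kg)
Final trucks: [25,85,85] [172] [91,86] [126] [158,34] [191] [136,35] [198] [132] [83].

10 trucks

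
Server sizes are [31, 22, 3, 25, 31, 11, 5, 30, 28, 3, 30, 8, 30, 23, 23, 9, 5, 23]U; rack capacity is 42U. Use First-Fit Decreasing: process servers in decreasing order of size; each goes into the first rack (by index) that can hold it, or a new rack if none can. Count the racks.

Sorted descending: 31, 31, 30, 30, 30, 28, 25, 23, 23, 23, 22, 11, 9, 8, 5, 5, 3, 3.
Put 31U in rack 1; 11U remain.
Put 31U in rack 2; 11U remain.
Put 30U in rack 3; 12U remain.
Put 30U in rack 4; 12U remain.
Put 30U in rack 5; 12U remain.
Put 28U in rack 6; 14U remain.
Put 25U in rack 7; 17U remain.
Put 23U in rack 8; 19U remain.
Put 23U in rack 9; 19U remain.
Put 23U in rack 10; 19U remain.
Put 22U in rack 11; 20U remain.
Put 11U in rack 1; 0U remain.
Put 9U in rack 2; 2U remain.
Put 8U in rack 3; 4U remain.
Put 5U in rack 4; 7U remain.
Put 5U in rack 4; 2U remain.
Put 3U in rack 3; 1U remain.
Put 3U in rack 5; 9U remain.

11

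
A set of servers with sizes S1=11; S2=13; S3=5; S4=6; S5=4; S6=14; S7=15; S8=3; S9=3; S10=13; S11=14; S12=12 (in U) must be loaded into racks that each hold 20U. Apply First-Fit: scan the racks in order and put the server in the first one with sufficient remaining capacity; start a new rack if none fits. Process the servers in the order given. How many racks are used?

rack 1: place S1 (11U), 9U left
rack 2: place S2 (13U), 7U left
rack 1: place S3 (5U), 4U left
rack 2: place S4 (6U), 1U left
rack 1: place S5 (4U), 0U left
rack 3: place S6 (14U), 6U left
rack 4: place S7 (15U), 5U left
rack 3: place S8 (3U), 3U left
rack 3: place S9 (3U), 0U left
rack 5: place S10 (13U), 7U left
rack 6: place S11 (14U), 6U left
rack 7: place S12 (12U), 8U left

7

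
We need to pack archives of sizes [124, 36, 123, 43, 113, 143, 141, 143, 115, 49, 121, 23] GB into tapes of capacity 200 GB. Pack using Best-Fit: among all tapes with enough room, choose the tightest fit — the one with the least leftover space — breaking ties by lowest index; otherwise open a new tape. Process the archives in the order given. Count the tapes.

124 GB → tape 1 (remaining 76 GB)
36 GB → tape 1 (remaining 40 GB)
123 GB → tape 2 (remaining 77 GB)
43 GB → tape 2 (remaining 34 GB)
113 GB → tape 3 (remaining 87 GB)
143 GB → tape 4 (remaining 57 GB)
141 GB → tape 5 (remaining 59 GB)
143 GB → tape 6 (remaining 57 GB)
115 GB → tape 7 (remaining 85 GB)
49 GB → tape 4 (remaining 8 GB)
121 GB → tape 8 (remaining 79 GB)
23 GB → tape 2 (remaining 11 GB)
Final tapes: [124,36] [123,43,23] [113] [143,49] [141] [143] [115] [121].

8 tapes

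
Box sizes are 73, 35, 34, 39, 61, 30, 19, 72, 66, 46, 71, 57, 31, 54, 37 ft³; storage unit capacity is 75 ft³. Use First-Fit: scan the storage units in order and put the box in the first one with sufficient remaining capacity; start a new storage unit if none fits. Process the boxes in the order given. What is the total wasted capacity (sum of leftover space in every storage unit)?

100

Put 73 ft³ in storage unit 1; 2 ft³ remain.
Put 35 ft³ in storage unit 2; 40 ft³ remain.
Put 34 ft³ in storage unit 2; 6 ft³ remain.
Put 39 ft³ in storage unit 3; 36 ft³ remain.
Put 61 ft³ in storage unit 4; 14 ft³ remain.
Put 30 ft³ in storage unit 3; 6 ft³ remain.
Put 19 ft³ in storage unit 5; 56 ft³ remain.
Put 72 ft³ in storage unit 6; 3 ft³ remain.
Put 66 ft³ in storage unit 7; 9 ft³ remain.
Put 46 ft³ in storage unit 5; 10 ft³ remain.
Put 71 ft³ in storage unit 8; 4 ft³ remain.
Put 57 ft³ in storage unit 9; 18 ft³ remain.
Put 31 ft³ in storage unit 10; 44 ft³ remain.
Put 54 ft³ in storage unit 11; 21 ft³ remain.
Put 37 ft³ in storage unit 10; 7 ft³ remain.
11 storage units × 75 ft³ = 825 ft³; used 725 ft³; unused 100 ft³.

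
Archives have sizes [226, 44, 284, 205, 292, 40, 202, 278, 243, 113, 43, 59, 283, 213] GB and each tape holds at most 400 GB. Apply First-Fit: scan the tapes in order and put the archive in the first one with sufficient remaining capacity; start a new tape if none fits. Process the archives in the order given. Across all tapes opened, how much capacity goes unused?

226 GB → tape 1 (remaining 174 GB)
44 GB → tape 1 (remaining 130 GB)
284 GB → tape 2 (remaining 116 GB)
205 GB → tape 3 (remaining 195 GB)
292 GB → tape 4 (remaining 108 GB)
40 GB → tape 1 (remaining 90 GB)
202 GB → tape 5 (remaining 198 GB)
278 GB → tape 6 (remaining 122 GB)
243 GB → tape 7 (remaining 157 GB)
113 GB → tape 2 (remaining 3 GB)
43 GB → tape 1 (remaining 47 GB)
59 GB → tape 3 (remaining 136 GB)
283 GB → tape 8 (remaining 117 GB)
213 GB → tape 9 (remaining 187 GB)
9 tapes × 400 GB = 3600 GB; used 2525 GB; unused 1075 GB.

1075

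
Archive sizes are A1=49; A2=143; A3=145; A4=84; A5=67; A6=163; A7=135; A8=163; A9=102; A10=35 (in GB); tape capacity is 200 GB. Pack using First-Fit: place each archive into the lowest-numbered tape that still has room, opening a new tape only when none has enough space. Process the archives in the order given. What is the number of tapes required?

Put A1 (49 GB) in tape 1; 151 GB remain.
Put A2 (143 GB) in tape 1; 8 GB remain.
Put A3 (145 GB) in tape 2; 55 GB remain.
Put A4 (84 GB) in tape 3; 116 GB remain.
Put A5 (67 GB) in tape 3; 49 GB remain.
Put A6 (163 GB) in tape 4; 37 GB remain.
Put A7 (135 GB) in tape 5; 65 GB remain.
Put A8 (163 GB) in tape 6; 37 GB remain.
Put A9 (102 GB) in tape 7; 98 GB remain.
Put A10 (35 GB) in tape 2; 20 GB remain.
Final tapes: [49,143] [145,35] [84,67] [163] [135] [163] [102].

7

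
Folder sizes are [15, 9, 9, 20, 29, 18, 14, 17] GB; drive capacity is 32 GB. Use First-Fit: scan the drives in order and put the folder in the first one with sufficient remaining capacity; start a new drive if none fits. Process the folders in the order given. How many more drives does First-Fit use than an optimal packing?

First-Fit: [15,9] [9,20] [29] [18,14] [17] → 5 drives.
Total size 131 GB; any packing needs at least ⌈131/32⌉ = 5 drives.
So 5 is already optimal.

0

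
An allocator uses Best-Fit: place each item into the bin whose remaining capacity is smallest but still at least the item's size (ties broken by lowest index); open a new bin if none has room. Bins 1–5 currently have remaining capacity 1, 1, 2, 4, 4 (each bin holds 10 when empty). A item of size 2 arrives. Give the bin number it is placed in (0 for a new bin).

3

Bins with room: bin 3 (2), bin 4 (4), bin 5 (4).
Tightest fit is bin 3 with 2 free.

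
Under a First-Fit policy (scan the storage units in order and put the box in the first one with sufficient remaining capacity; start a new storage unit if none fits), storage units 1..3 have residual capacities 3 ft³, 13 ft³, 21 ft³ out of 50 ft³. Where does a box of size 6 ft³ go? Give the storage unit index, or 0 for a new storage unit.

2

Storage units with room: storage unit 2 (13 ft³), storage unit 3 (21 ft³).
The first with room is storage unit 2.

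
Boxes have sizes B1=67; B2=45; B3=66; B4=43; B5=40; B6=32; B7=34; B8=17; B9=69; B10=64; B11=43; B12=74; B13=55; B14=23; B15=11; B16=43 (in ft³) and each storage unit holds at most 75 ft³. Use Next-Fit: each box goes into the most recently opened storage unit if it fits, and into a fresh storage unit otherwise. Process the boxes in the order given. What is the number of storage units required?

13

Put B1 (67 ft³) in storage unit 1; 8 ft³ remain.
Put B2 (45 ft³) in storage unit 2; 30 ft³ remain.
Put B3 (66 ft³) in storage unit 3; 9 ft³ remain.
Put B4 (43 ft³) in storage unit 4; 32 ft³ remain.
Put B5 (40 ft³) in storage unit 5; 35 ft³ remain.
Put B6 (32 ft³) in storage unit 5; 3 ft³ remain.
Put B7 (34 ft³) in storage unit 6; 41 ft³ remain.
Put B8 (17 ft³) in storage unit 6; 24 ft³ remain.
Put B9 (69 ft³) in storage unit 7; 6 ft³ remain.
Put B10 (64 ft³) in storage unit 8; 11 ft³ remain.
Put B11 (43 ft³) in storage unit 9; 32 ft³ remain.
Put B12 (74 ft³) in storage unit 10; 1 ft³ remain.
Put B13 (55 ft³) in storage unit 11; 20 ft³ remain.
Put B14 (23 ft³) in storage unit 12; 52 ft³ remain.
Put B15 (11 ft³) in storage unit 12; 41 ft³ remain.
Put B16 (43 ft³) in storage unit 13; 32 ft³ remain.
Final storage units: [67] [45] [66] [43] [40,32] [34,17] [69] [64] [43] [74] [55] [23,11] [43].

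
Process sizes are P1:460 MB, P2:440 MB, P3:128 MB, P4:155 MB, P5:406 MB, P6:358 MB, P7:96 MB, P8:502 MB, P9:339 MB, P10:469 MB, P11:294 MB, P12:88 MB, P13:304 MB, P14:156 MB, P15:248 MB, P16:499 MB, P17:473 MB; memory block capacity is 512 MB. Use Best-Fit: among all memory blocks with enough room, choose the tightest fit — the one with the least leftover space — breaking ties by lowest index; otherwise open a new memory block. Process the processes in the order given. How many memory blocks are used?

Put P1 (460 MB) in memory block 1; 52 MB remain.
Put P2 (440 MB) in memory block 2; 72 MB remain.
Put P3 (128 MB) in memory block 3; 384 MB remain.
Put P4 (155 MB) in memory block 3; 229 MB remain.
Put P5 (406 MB) in memory block 4; 106 MB remain.
Put P6 (358 MB) in memory block 5; 154 MB remain.
Put P7 (96 MB) in memory block 4; 10 MB remain.
Put P8 (502 MB) in memory block 6; 10 MB remain.
Put P9 (339 MB) in memory block 7; 173 MB remain.
Put P10 (469 MB) in memory block 8; 43 MB remain.
Put P11 (294 MB) in memory block 9; 218 MB remain.
Put P12 (88 MB) in memory block 5; 66 MB remain.
Put P13 (304 MB) in memory block 10; 208 MB remain.
Put P14 (156 MB) in memory block 7; 17 MB remain.
Put P15 (248 MB) in memory block 11; 264 MB remain.
Put P16 (499 MB) in memory block 12; 13 MB remain.
Put P17 (473 MB) in memory block 13; 39 MB remain.

13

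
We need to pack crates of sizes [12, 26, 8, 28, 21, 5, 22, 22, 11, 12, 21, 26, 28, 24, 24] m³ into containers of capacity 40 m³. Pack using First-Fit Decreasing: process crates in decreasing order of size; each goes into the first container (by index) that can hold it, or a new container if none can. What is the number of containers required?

Sorted descending: 28, 28, 26, 26, 24, 24, 22, 22, 21, 21, 12, 12, 11, 8, 5.
28 m³ → container 1 (remaining 12 m³)
28 m³ → container 2 (remaining 12 m³)
26 m³ → container 3 (remaining 14 m³)
26 m³ → container 4 (remaining 14 m³)
24 m³ → container 5 (remaining 16 m³)
24 m³ → container 6 (remaining 16 m³)
22 m³ → container 7 (remaining 18 m³)
22 m³ → container 8 (remaining 18 m³)
21 m³ → container 9 (remaining 19 m³)
21 m³ → container 10 (remaining 19 m³)
12 m³ → container 1 (remaining 0 m³)
12 m³ → container 2 (remaining 0 m³)
11 m³ → container 3 (remaining 3 m³)
8 m³ → container 4 (remaining 6 m³)
5 m³ → container 4 (remaining 1 m³)

10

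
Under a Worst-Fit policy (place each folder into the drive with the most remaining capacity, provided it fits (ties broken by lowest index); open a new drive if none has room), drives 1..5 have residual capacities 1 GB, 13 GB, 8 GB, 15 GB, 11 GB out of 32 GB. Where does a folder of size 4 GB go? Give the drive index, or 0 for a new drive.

Drives with room: drive 2 (13 GB), drive 3 (8 GB), drive 4 (15 GB), drive 5 (11 GB).
Most room is drive 4 with 15 GB free.

4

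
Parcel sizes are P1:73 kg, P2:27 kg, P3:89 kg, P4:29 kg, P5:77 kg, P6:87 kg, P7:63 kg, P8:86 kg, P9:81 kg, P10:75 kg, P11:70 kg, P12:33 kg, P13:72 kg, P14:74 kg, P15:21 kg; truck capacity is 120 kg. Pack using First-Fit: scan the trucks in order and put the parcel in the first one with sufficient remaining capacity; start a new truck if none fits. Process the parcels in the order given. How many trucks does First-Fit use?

truck 1: place P1 (73 kg), 47 kg left
truck 1: place P2 (27 kg), 20 kg left
truck 2: place P3 (89 kg), 31 kg left
truck 2: place P4 (29 kg), 2 kg left
truck 3: place P5 (77 kg), 43 kg left
truck 4: place P6 (87 kg), 33 kg left
truck 5: place P7 (63 kg), 57 kg left
truck 6: place P8 (86 kg), 34 kg left
truck 7: place P9 (81 kg), 39 kg left
truck 8: place P10 (75 kg), 45 kg left
truck 9: place P11 (70 kg), 50 kg left
truck 3: place P12 (33 kg), 10 kg left
truck 10: place P13 (72 kg), 48 kg left
truck 11: place P14 (74 kg), 46 kg left
truck 4: place P15 (21 kg), 12 kg left

11 trucks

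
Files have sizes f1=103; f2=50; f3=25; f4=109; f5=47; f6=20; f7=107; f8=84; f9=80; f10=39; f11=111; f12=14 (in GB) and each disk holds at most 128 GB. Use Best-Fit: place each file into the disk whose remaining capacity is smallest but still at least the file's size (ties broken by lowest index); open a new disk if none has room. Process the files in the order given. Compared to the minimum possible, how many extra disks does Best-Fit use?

0

Best-Fit: [103,25] [50,47,20] [109] [107] [84,39] [80] [111,14] → 7 disks.
Total size 789 GB; any packing needs at least ⌈789/128⌉ = 7 disks.
So 7 is already optimal.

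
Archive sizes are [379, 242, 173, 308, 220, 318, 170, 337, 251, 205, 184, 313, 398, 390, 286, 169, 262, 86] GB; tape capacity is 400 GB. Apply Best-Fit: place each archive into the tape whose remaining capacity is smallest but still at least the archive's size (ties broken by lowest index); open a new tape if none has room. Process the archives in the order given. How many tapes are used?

tape 1: place 379 GB, 21 GB left
tape 2: place 242 GB, 158 GB left
tape 3: place 173 GB, 227 GB left
tape 4: place 308 GB, 92 GB left
tape 3: place 220 GB, 7 GB left
tape 5: place 318 GB, 82 GB left
tape 6: place 170 GB, 230 GB left
tape 7: place 337 GB, 63 GB left
tape 8: place 251 GB, 149 GB left
tape 6: place 205 GB, 25 GB left
tape 9: place 184 GB, 216 GB left
tape 10: place 313 GB, 87 GB left
tape 11: place 398 GB, 2 GB left
tape 12: place 390 GB, 10 GB left
tape 13: place 286 GB, 114 GB left
tape 9: place 169 GB, 47 GB left
tape 14: place 262 GB, 138 GB left
tape 10: place 86 GB, 1 GB left

14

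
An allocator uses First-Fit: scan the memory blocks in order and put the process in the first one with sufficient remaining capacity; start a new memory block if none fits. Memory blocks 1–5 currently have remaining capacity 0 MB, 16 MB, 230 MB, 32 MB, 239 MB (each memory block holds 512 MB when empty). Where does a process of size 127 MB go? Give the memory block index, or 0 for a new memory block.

3

Memory blocks with room: memory block 3 (230 MB), memory block 5 (239 MB).
The first with room is memory block 3.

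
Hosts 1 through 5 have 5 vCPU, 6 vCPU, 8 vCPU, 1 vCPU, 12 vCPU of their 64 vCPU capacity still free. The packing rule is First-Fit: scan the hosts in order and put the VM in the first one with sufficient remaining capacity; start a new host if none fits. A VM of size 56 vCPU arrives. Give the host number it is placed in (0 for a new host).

No host has ≥ 56 vCPU free, so a new host is opened.

0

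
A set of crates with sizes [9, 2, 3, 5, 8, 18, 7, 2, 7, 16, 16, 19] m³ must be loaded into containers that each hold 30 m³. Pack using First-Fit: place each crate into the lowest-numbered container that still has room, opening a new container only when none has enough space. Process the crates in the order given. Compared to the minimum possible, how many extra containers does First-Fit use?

First-Fit: [9,2,3,5,8,2] [18,7] [7,16] [16] [19] → 5 containers.
Total size 112 m³; any packing needs at least ⌈112/30⌉ = 4 containers.
An optimal packing achieves that bound: [19,9,2] [18,8,3] [16,7,7] [16,5,2] → 4 containers.
Excess: 5 − 4 = 1.

1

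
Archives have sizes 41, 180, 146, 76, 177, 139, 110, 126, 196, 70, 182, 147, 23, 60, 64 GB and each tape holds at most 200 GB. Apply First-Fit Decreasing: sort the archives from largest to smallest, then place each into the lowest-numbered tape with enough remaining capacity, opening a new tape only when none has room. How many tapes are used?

Sorted descending: 196, 182, 180, 177, 147, 146, 139, 126, 110, 76, 70, 64, 60, 41, 23.
196 GB → tape 1 (remaining 4 GB)
182 GB → tape 2 (remaining 18 GB)
180 GB → tape 3 (remaining 20 GB)
177 GB → tape 4 (remaining 23 GB)
147 GB → tape 5 (remaining 53 GB)
146 GB → tape 6 (remaining 54 GB)
139 GB → tape 7 (remaining 61 GB)
126 GB → tape 8 (remaining 74 GB)
110 GB → tape 9 (remaining 90 GB)
76 GB → tape 9 (remaining 14 GB)
70 GB → tape 8 (remaining 4 GB)
64 GB → tape 10 (remaining 136 GB)
60 GB → tape 7 (remaining 1 GB)
41 GB → tape 5 (remaining 12 GB)
23 GB → tape 4 (remaining 0 GB)
Final tapes: [196] [182] [180] [177,23] [147,41] [146] [139,60] [126,70] [110,76] [64].

10 tapes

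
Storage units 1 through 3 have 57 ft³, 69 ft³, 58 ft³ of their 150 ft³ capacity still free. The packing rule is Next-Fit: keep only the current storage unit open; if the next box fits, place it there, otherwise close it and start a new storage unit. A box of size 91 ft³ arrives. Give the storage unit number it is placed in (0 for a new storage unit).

0

Next-Fit only looks at storage unit 3, which has 58 ft³ free.
91 ft³ does not fit, so a new storage unit is opened.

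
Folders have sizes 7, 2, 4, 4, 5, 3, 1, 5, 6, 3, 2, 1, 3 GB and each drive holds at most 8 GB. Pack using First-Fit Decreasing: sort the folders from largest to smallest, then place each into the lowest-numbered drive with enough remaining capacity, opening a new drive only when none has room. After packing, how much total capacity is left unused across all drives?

Sorted descending: 7, 6, 5, 5, 4, 4, 3, 3, 3, 2, 2, 1, 1.
Put 7 GB in drive 1; 1 GB remain.
Put 6 GB in drive 2; 2 GB remain.
Put 5 GB in drive 3; 3 GB remain.
Put 5 GB in drive 4; 3 GB remain.
Put 4 GB in drive 5; 4 GB remain.
Put 4 GB in drive 5; 0 GB remain.
Put 3 GB in drive 3; 0 GB remain.
Put 3 GB in drive 4; 0 GB remain.
Put 3 GB in drive 6; 5 GB remain.
Put 2 GB in drive 2; 0 GB remain.
Put 2 GB in drive 6; 3 GB remain.
Put 1 GB in drive 1; 0 GB remain.
Put 1 GB in drive 6; 2 GB remain.
6 drives × 8 GB = 48 GB; used 46 GB; unused 2 GB.

2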